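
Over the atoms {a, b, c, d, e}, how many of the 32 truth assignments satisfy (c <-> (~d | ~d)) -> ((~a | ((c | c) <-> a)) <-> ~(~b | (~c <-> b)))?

24

Initial set: {((c <-> (~d | ~d)) -> ((~a | ((c | c) <-> a)) <-> ~(~b | (~c <-> b))))}.
((c <-> (~d | ~d)) -> ((~a | ((c | c) <-> a)) <-> ~(~b | (~c <-> b)))): β-rule — branch into ~(c <-> (~d | ~d))  //  ((~a | ((c | c) <-> a)) <-> ~(~b | (~c <-> b))).
  branch 1 (add ~(c <-> (~d | ~d))):
    ~(c <-> (~d | ~d)): β-rule — branch into c, ~(~d | ~d)  //  ~c, (~d | ~d).
      branch 1.1 (add c, ~(~d | ~d)):
        ~(~d | ~d): α-rule — add ~~d, ~~d.
        ○ open, literals {c=1, d=1}.
      branch 1.2 (add ~c, (~d | ~d)):
        (~d | ~d): β-rule — branch into ~d  //  ~d.
          branch 1.2.1 (add ~d):
            ○ open, literals {c=0, d=0}.
          branch 1.2.2 (add ~d):
            ○ open, literals {c=0, d=0}.
  branch 2 (add ((~a | ((c | c) <-> a)) <-> ~(~b | (~c <-> b)))):
    ((~a | ((c | c) <-> a)) <-> ~(~b | (~c <-> b))): β-rule — branch into (~a | ((c | c) <-> a)), ~(~b | (~c <-> b))  //  ~(~a | ((c | c) <-> a)), ~~(~b | (~c <-> b)).
      branch 2.1 (add (~a | ((c | c) <-> a)), ~(~b | (~c <-> b))):
        ~(~b | (~c <-> b)): α-rule — add ~~b, ~(~c <-> b).
        (~a | ((c | c) <-> a)): β-rule — branch into ~a  //  ((c | c) <-> a).
          branch 2.1.1 (add ~a):
            ~(~c <-> b): β-rule — branch into ~c, ~b  //  ~~c, b.
              branch 2.1.1.1 (add ~c, ~b):
                × closes — contains both b and ~b.
              branch 2.1.1.2 (add ~~c, b):
                ○ open, literals {a=0, b=1, c=1}.
          branch 2.1.2 (add ((c | c) <-> a)):
            ~(~c <-> b): β-rule — branch into ~c, ~b  //  ~~c, b.
              branch 2.1.2.1 (add ~c, ~b):
                × closes — contains both b and ~b.
              branch 2.1.2.2 (add ~~c, b):
                ((c | c) <-> a): β-rule — branch into (c | c), a  //  ~(c | c), ~a.
                  branch 2.1.2.2.1 (add (c | c), a):
                    (c | c): β-rule — branch into c  //  c.
                      branch 2.1.2.2.1.1 (add c):
                        ○ open, literals {a=1, b=1, c=1}.
                      branch 2.1.2.2.1.2 (add c):
                        ○ open, literals {a=1, b=1, c=1}.
                  branch 2.1.2.2.2 (add ~(c | c), ~a):
                    ~(c | c): α-rule — add ~c, ~c.
                    × closes — contains both c and ~c.
      branch 2.2 (add ~(~a | ((c | c) <-> a)), ~~(~b | (~c <-> b))):
        ~(~a | ((c | c) <-> a)): α-rule — add ~~a, ~((c | c) <-> a).
        ~~(~b | (~c <-> b)): β-rule — branch into ~b  //  (~c <-> b).
          branch 2.2.1 (add ~b):
            ~((c | c) <-> a): β-rule — branch into (c | c), ~a  //  ~(c | c), a.
              branch 2.2.1.1 (add (c | c), ~a):
                × closes — contains both a and ~a.
              branch 2.2.1.2 (add ~(c | c), a):
                ~(c | c): α-rule — add ~c, ~c.
                ○ open, literals {a=1, b=0, c=0}.
          branch 2.2.2 (add (~c <-> b)):
            ~((c | c) <-> a): β-rule — branch into (c | c), ~a  //  ~(c | c), a.
              branch 2.2.2.1 (add (c | c), ~a):
                × closes — contains both a and ~a.
              branch 2.2.2.2 (add ~(c | c), a):
                ~(c | c): α-rule — add ~c, ~c.
                (~c <-> b): β-rule — branch into ~c, b  //  ~~c, ~b.
                  branch 2.2.2.2.1 (add ~c, b):
                    ○ open, literals {a=1, b=1, c=0}.
                  branch 2.2.2.2.2 (add ~~c, ~b):
                    × closes — contains both c and ~c.
6 branches closed, 8 open.
Each open branch fixes some atoms; the unmentioned ones are free. Counting distinct full assignments: branch {c=1, d=1} (a, b, e) contributes 8 new; branch {c=0, d=0} (a, b, e) contributes 8 new; branch {c=0, d=0} (a, b, e) contributes 0 new; branch {a=0, b=1, c=1} (d, e) contributes 2 new; branch {a=1, b=1, c=1} (d, e) contributes 2 new; branch {a=1, b=1, c=1} (d, e) contributes 0 new; branch {a=1, b=0, c=0} (d, e) contributes 2 new; branch {a=1, b=1, c=0} (d, e) contributes 2 new. Total: 24.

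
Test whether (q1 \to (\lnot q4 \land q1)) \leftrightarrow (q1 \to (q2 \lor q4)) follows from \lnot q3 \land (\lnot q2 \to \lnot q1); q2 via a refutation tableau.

No

Initial set: {T (\lnot q3 \land (\lnot q2 \to \lnot q1)); T q2; F ((q1 \to (\lnot q4 \land q1)) \leftrightarrow (q1 \to (q2 \lor q4)))}.
T (\lnot q3 \land (\lnot q2 \to \lnot q1)): α-rule — add T \lnot q3, T (\lnot q2 \to \lnot q1).
F ((q1 \to (\lnot q4 \land q1)) \leftrightarrow (q1 \to (q2 \lor q4))): β-rule — branch into T (q1 \to (\lnot q4 \land q1)), F (q1 \to (q2 \lor q4))  //  F (q1 \to (\lnot q4 \land q1)), T (q1 \to (q2 \lor q4)).
  branch 1 (add T (q1 \to (\lnot q4 \land q1)), F (q1 \to (q2 \lor q4))):
    F (q1 \to (q2 \lor q4)): α-rule — add T q1, F (q2 \lor q4).
    F (q2 \lor q4): α-rule — add F q2, F q4.
    × closes — contains both q2 and \lnot q2.
  branch 2 (add F (q1 \to (\lnot q4 \land q1)), T (q1 \to (q2 \lor q4))):
    F (q1 \to (\lnot q4 \land q1)): α-rule — add T q1, F (\lnot q4 \land q1).
    T (\lnot q2 \to \lnot q1): β-rule — branch into F \lnot q2  //  T \lnot q1.
      branch 2.1 (add F \lnot q2):
        T (q1 \to (q2 \lor q4)): β-rule — branch into F q1  //  T (q2 \lor q4).
          branch 2.1.1 (add F q1):
            × closes — contains both q1 and \lnot q1.
          branch 2.1.2 (add T (q2 \lor q4)):
            F (\lnot q4 \land q1): β-rule — branch into F \lnot q4  //  F q1.
              branch 2.1.2.1 (add F \lnot q4):
                T (q2 \lor q4): β-rule — branch into T q2  //  T q4.
                  branch 2.1.2.1.1 (add T q2):
                    ○ open, literals {q1=true, q2=true, q3=false, q4=true}.
                  branch 2.1.2.1.2 (add T q4):
                    ○ open, literals {q1=true, q2=true, q3=false, q4=true}.
              branch 2.1.2.2 (add F q1):
                × closes — contains both q1 and \lnot q1.
      branch 2.2 (add T \lnot q1):
        × closes — contains both q1 and \lnot q1.
4 branches closed, 2 open.
An open branch gives a countermodel: q1=true, q2=true, q3=false, q4=true (unmentioned atoms arbitrary); the premises hold there but the conclusion fails.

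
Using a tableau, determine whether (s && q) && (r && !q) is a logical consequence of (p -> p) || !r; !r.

No

Initial set: {((p -> p) || !r); !r; !((s && q) && (r && !q))}.
((p -> p) || !r): β-rule — branch into (p -> p)  //  !r.
  branch 1 (add (p -> p)):
    !((s && q) && (r && !q)): β-rule — branch into !(s && q)  //  !(r && !q).
      branch 1.1 (add !(s && q)):
        (p -> p): β-rule — branch into !p  //  p.
          branch 1.1.1 (add !p):
            !(s && q): β-rule — branch into !s  //  !q.
              branch 1.1.1.1 (add !s):
                ○ open, literals {p=false, r=false, s=false}.
              branch 1.1.1.2 (add !q):
                ○ open, literals {p=false, q=false, r=false}.
          branch 1.1.2 (add p):
            !(s && q): β-rule — branch into !s  //  !q.
              branch 1.1.2.1 (add !s):
                ○ open, literals {p=true, r=false, s=false}.
              branch 1.1.2.2 (add !q):
                ○ open, literals {p=true, q=false, r=false}.
      branch 1.2 (add !(r && !q)):
        (p -> p): β-rule — branch into !p  //  p.
          branch 1.2.1 (add !p):
            !(r && !q): β-rule — branch into !r  //  !!q.
              branch 1.2.1.1 (add !r):
                ○ open, literals {p=false, r=false}.
              branch 1.2.1.2 (add !!q):
                ○ open, literals {p=false, q=true, r=false}.
          branch 1.2.2 (add p):
            !(r && !q): β-rule — branch into !r  //  !!q.
              branch 1.2.2.1 (add !r):
                ○ open, literals {p=true, r=false}.
              branch 1.2.2.2 (add !!q):
                ○ open, literals {p=true, q=true, r=false}.
  branch 2 (add !r):
    !((s && q) && (r && !q)): β-rule — branch into !(s && q)  //  !(r && !q).
      branch 2.1 (add !(s && q)):
        !(s && q): β-rule — branch into !s  //  !q.
          branch 2.1.1 (add !s):
            ○ open, literals {r=false, s=false}.
          branch 2.1.2 (add !q):
            ○ open, literals {q=false, r=false}.
      branch 2.2 (add !(r && !q)):
        !(r && !q): β-rule — branch into !r  //  !!q.
          branch 2.2.1 (add !r):
            ○ open, literals {r=false}.
          branch 2.2.2 (add !!q):
            ○ open, literals {q=true, r=false}.
0 branches closed, 12 open.
An open branch gives a countermodel: p=false, r=false, s=false (unmentioned atoms arbitrary); the premises hold there but the conclusion fails.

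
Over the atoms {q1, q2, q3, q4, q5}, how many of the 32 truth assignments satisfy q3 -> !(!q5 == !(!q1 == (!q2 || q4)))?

24

Initial set: {T (q3 -> !(!q5 == !(!q1 == (!q2 || q4))))}.
T (q3 -> !(!q5 == !(!q1 == (!q2 || q4)))): β-rule — branch into F q3  //  T !(!q5 == !(!q1 == (!q2 || q4))).
  branch 1 (add F q3):
    ○ open, literals {q3=0}.
  branch 2 (add T !(!q5 == !(!q1 == (!q2 || q4)))):
    T !(!q5 == !(!q1 == (!q2 || q4))): β-rule — branch into T !q5, F !(!q1 == (!q2 || q4))  //  F !q5, T !(!q1 == (!q2 || q4)).
      branch 2.1 (add T !q5, F !(!q1 == (!q2 || q4))):
        F !(!q1 == (!q2 || q4)): β-rule — branch into T !q1, T (!q2 || q4)  //  F !q1, F (!q2 || q4).
          branch 2.1.1 (add T !q1, T (!q2 || q4)):
            T (!q2 || q4): β-rule — branch into T !q2  //  T q4.
              branch 2.1.1.1 (add T !q2):
                ○ open, literals {q1=0, q2=0, q5=0}.
              branch 2.1.1.2 (add T q4):
                ○ open, literals {q1=0, q4=1, q5=0}.
          branch 2.1.2 (add F !q1, F (!q2 || q4)):
            F (!q2 || q4): α-rule — add F !q2, F q4.
            ○ open, literals {q1=1, q2=1, q4=0, q5=0}.
      branch 2.2 (add F !q5, T !(!q1 == (!q2 || q4))):
        T !(!q1 == (!q2 || q4)): β-rule — branch into T !q1, F (!q2 || q4)  //  F !q1, T (!q2 || q4).
          branch 2.2.1 (add T !q1, F (!q2 || q4)):
            F (!q2 || q4): α-rule — add F !q2, F q4.
            ○ open, literals {q1=0, q2=1, q4=0, q5=1}.
          branch 2.2.2 (add F !q1, T (!q2 || q4)):
            T (!q2 || q4): β-rule — branch into T !q2  //  T q4.
              branch 2.2.2.1 (add T !q2):
                ○ open, literals {q1=1, q2=0, q5=1}.
              branch 2.2.2.2 (add T q4):
                ○ open, literals {q1=1, q4=1, q5=1}.
0 branches closed, 7 open.
Each open branch fixes some atoms; the unmentioned ones are free. Counting distinct full assignments: branch {q3=0} (q1, q2, q4, q5) contributes 16 new; branch {q1=0, q2=0, q5=0} (q3, q4) contributes 2 new; branch {q1=0, q4=1, q5=0} (q2, q3) contributes 1 new; branch {q1=1, q2=1, q4=0, q5=0} (q3) contributes 1 new; branch {q1=0, q2=1, q4=0, q5=1} (q3) contributes 1 new; branch {q1=1, q2=0, q5=1} (q3, q4) contributes 2 new; branch {q1=1, q4=1, q5=1} (q2, q3) contributes 1 new. Total: 24.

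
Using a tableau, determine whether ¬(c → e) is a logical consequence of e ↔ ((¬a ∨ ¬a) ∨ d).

No

Initial set: {T (e ↔ ((¬a ∨ ¬a) ∨ d)); F ¬(c → e)}.
T (e ↔ ((¬a ∨ ¬a) ∨ d)): β-rule — branch into T e, T ((¬a ∨ ¬a) ∨ d)  //  F e, F ((¬a ∨ ¬a) ∨ d).
  branch 1 (add T e, T ((¬a ∨ ¬a) ∨ d)):
    F ¬(c → e): β-rule — branch into F c  //  T e.
      branch 1.1 (add F c):
        T ((¬a ∨ ¬a) ∨ d): β-rule — branch into T (¬a ∨ ¬a)  //  T d.
          branch 1.1.1 (add T (¬a ∨ ¬a)):
            T (¬a ∨ ¬a): β-rule — branch into T ¬a  //  T ¬a.
              branch 1.1.1.1 (add T ¬a):
                ○ open, literals {a=F, c=F, e=T}.
              branch 1.1.1.2 (add T ¬a):
                ○ open, literals {a=F, c=F, e=T}.
          branch 1.1.2 (add T d):
            ○ open, literals {c=F, d=T, e=T}.
      branch 1.2 (add T e):
        T ((¬a ∨ ¬a) ∨ d): β-rule — branch into T (¬a ∨ ¬a)  //  T d.
          branch 1.2.1 (add T (¬a ∨ ¬a)):
            T (¬a ∨ ¬a): β-rule — branch into T ¬a  //  T ¬a.
              branch 1.2.1.1 (add T ¬a):
                ○ open, literals {a=F, e=T}.
              branch 1.2.1.2 (add T ¬a):
                ○ open, literals {a=F, e=T}.
          branch 1.2.2 (add T d):
            ○ open, literals {d=T, e=T}.
  branch 2 (add F e, F ((¬a ∨ ¬a) ∨ d)):
    F ((¬a ∨ ¬a) ∨ d): α-rule — add F (¬a ∨ ¬a), F d.
    F (¬a ∨ ¬a): α-rule — add F ¬a, F ¬a.
    F ¬(c → e): β-rule — branch into F c  //  T e.
      branch 2.1 (add F c):
        ○ open, literals {a=T, c=F, d=F, e=F}.
      branch 2.2 (add T e):
        × closes — contains both e and ¬e.
1 branch closed, 7 open.
An open branch gives a countermodel: a=F, c=F, e=T (unmentioned atoms arbitrary); the premises hold there but the conclusion fails.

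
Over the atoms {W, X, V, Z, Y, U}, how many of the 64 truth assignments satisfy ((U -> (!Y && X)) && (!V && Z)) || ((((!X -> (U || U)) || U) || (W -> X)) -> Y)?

41

Initial set: {(((U -> (!Y && X)) && (!V && Z)) || ((((!X -> (U || U)) || U) || (W -> X)) -> Y))}.
(((U -> (!Y && X)) && (!V && Z)) || ((((!X -> (U || U)) || U) || (W -> X)) -> Y)): β-rule — branch into ((U -> (!Y && X)) && (!V && Z))  //  ((((!X -> (U || U)) || U) || (W -> X)) -> Y).
  branch 1 (add ((U -> (!Y && X)) && (!V && Z))):
    ((U -> (!Y && X)) && (!V && Z)): α-rule — add (U -> (!Y && X)), (!V && Z).
    (!V && Z): α-rule — add !V, Z.
    (U -> (!Y && X)): β-rule — branch into !U  //  (!Y && X).
      branch 1.1 (add !U):
        ○ open, literals {U=F, V=F, Z=T}.
      branch 1.2 (add (!Y && X)):
        (!Y && X): α-rule — add !Y, X.
        ○ open, literals {V=F, X=T, Y=F, Z=T}.
  branch 2 (add ((((!X -> (U || U)) || U) || (W -> X)) -> Y)):
    ((((!X -> (U || U)) || U) || (W -> X)) -> Y): β-rule — branch into !(((!X -> (U || U)) || U) || (W -> X))  //  Y.
      branch 2.1 (add !(((!X -> (U || U)) || U) || (W -> X))):
        !(((!X -> (U || U)) || U) || (W -> X)): α-rule — add !((!X -> (U || U)) || U), !(W -> X).
        !((!X -> (U || U)) || U): α-rule — add !(!X -> (U || U)), !U.
        !(W -> X): α-rule — add W, !X.
        !(!X -> (U || U)): α-rule — add !X, !(U || U).
        !(U || U): α-rule — add !U, !U.
        ○ open, literals {U=F, W=T, X=F}.
      branch 2.2 (add Y):
        ○ open, literals {Y=T}.
0 branches closed, 4 open.
Each open branch fixes some atoms; the unmentioned ones are free. Counting distinct full assignments: branch {U=F, V=F, Z=T} (W, X, Y) contributes 8 new; branch {V=F, X=T, Y=F, Z=T} (W, U) contributes 2 new; branch {U=F, W=T, X=F} (V, Z, Y) contributes 6 new; branch {Y=T} (W, X, V, Z, U) contributes 25 new. Total: 41.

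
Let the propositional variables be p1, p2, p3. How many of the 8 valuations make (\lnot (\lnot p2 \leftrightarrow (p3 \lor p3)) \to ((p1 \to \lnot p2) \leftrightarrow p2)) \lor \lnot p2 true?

Initial set: {((\lnot (\lnot p2 \leftrightarrow (p3 \lor p3)) \to ((p1 \to \lnot p2) \leftrightarrow p2)) \lor \lnot p2)}.
((\lnot (\lnot p2 \leftrightarrow (p3 \lor p3)) \to ((p1 \to \lnot p2) \leftrightarrow p2)) \lor \lnot p2): β-rule — branch into (\lnot (\lnot p2 \leftrightarrow (p3 \lor p3)) \to ((p1 \to \lnot p2) \leftrightarrow p2))  //  \lnot p2.
  branch 1 (add (\lnot (\lnot p2 \leftrightarrow (p3 \lor p3)) \to ((p1 \to \lnot p2) \leftrightarrow p2))):
    (\lnot (\lnot p2 \leftrightarrow (p3 \lor p3)) \to ((p1 \to \lnot p2) \leftrightarrow p2)): β-rule — branch into \lnot \lnot (\lnot p2 \leftrightarrow (p3 \lor p3))  //  ((p1 \to \lnot p2) \leftrightarrow p2).
      branch 1.1 (add \lnot \lnot (\lnot p2 \leftrightarrow (p3 \lor p3))):
        \lnot \lnot (\lnot p2 \leftrightarrow (p3 \lor p3)): β-rule — branch into \lnot p2, (p3 \lor p3)  //  \lnot \lnot p2, \lnot (p3 \lor p3).
          branch 1.1.1 (add \lnot p2, (p3 \lor p3)):
            (p3 \lor p3): β-rule — branch into p3  //  p3.
              branch 1.1.1.1 (add p3):
                ○ open, literals {p2=F, p3=T}.
              branch 1.1.1.2 (add p3):
                ○ open, literals {p2=F, p3=T}.
          branch 1.1.2 (add \lnot \lnot p2, \lnot (p3 \lor p3)):
            \lnot (p3 \lor p3): α-rule — add \lnot p3, \lnot p3.
            ○ open, literals {p2=T, p3=F}.
      branch 1.2 (add ((p1 \to \lnot p2) \leftrightarrow p2)):
        ((p1 \to \lnot p2) \leftrightarrow p2): β-rule — branch into (p1 \to \lnot p2), p2  //  \lnot (p1 \to \lnot p2), \lnot p2.
          branch 1.2.1 (add (p1 \to \lnot p2), p2):
            (p1 \to \lnot p2): β-rule — branch into \lnot p1  //  \lnot p2.
              branch 1.2.1.1 (add \lnot p1):
                ○ open, literals {p1=F, p2=T}.
              branch 1.2.1.2 (add \lnot p2):
                × closes — contains both p2 and \lnot p2.
          branch 1.2.2 (add \lnot (p1 \to \lnot p2), \lnot p2):
            \lnot (p1 \to \lnot p2): α-rule — add p1, \lnot \lnot p2.
            × closes — contains both p2 and \lnot p2.
  branch 2 (add \lnot p2):
    ○ open, literals {p2=F}.
2 branches closed, 5 open.
Each open branch fixes some atoms; the unmentioned ones are free. Counting distinct full assignments: branch {p2=F, p3=T} (p1) contributes 2 new; branch {p2=F, p3=T} (p1) contributes 0 new; branch {p2=T, p3=F} (p1) contributes 2 new; branch {p1=F, p2=T} (p3) contributes 1 new; branch {p2=F} (p1, p3) contributes 2 new. Total: 7.

7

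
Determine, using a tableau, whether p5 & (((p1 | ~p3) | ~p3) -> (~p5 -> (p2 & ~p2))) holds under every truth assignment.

Assume the negation and expand:
Initial set: {~(p5 & (((p1 | ~p3) | ~p3) -> (~p5 -> (p2 & ~p2))))}.
~(p5 & (((p1 | ~p3) | ~p3) -> (~p5 -> (p2 & ~p2)))): β-rule — branch into ~p5  //  ~(((p1 | ~p3) | ~p3) -> (~p5 -> (p2 & ~p2))).
  branch 1 (add ~p5):
    ○ open, literals {p5=F}.
  branch 2 (add ~(((p1 | ~p3) | ~p3) -> (~p5 -> (p2 & ~p2)))):
    ~(((p1 | ~p3) | ~p3) -> (~p5 -> (p2 & ~p2))): α-rule — add ((p1 | ~p3) | ~p3), ~(~p5 -> (p2 & ~p2)).
    ~(~p5 -> (p2 & ~p2)): α-rule — add ~p5, ~(p2 & ~p2).
    ((p1 | ~p3) | ~p3): β-rule — branch into (p1 | ~p3)  //  ~p3.
      branch 2.1 (add (p1 | ~p3)):
        ~(p2 & ~p2): β-rule — branch into ~p2  //  ~~p2.
          branch 2.1.1 (add ~p2):
            (p1 | ~p3): β-rule — branch into p1  //  ~p3.
              branch 2.1.1.1 (add p1):
                ○ open, literals {p1=T, p2=F, p5=F}.
              branch 2.1.1.2 (add ~p3):
                ○ open, literals {p2=F, p3=F, p5=F}.
          branch 2.1.2 (add ~~p2):
            (p1 | ~p3): β-rule — branch into p1  //  ~p3.
              branch 2.1.2.1 (add p1):
                ○ open, literals {p1=T, p2=T, p5=F}.
              branch 2.1.2.2 (add ~p3):
                ○ open, literals {p2=T, p3=F, p5=F}.
      branch 2.2 (add ~p3):
        ~(p2 & ~p2): β-rule — branch into ~p2  //  ~~p2.
          branch 2.2.1 (add ~p2):
            ○ open, literals {p2=F, p3=F, p5=F}.
          branch 2.2.2 (add ~~p2):
            ○ open, literals {p2=T, p3=F, p5=F}.
0 branches closed, 7 open.
An open branch gives a countermodel: p5=F (unmentioned atoms arbitrary); under it the original formula is false.

Not valid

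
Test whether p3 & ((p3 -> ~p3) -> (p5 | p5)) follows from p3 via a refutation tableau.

Initial set: {p3; ~(p3 & ((p3 -> ~p3) -> (p5 | p5)))}.
~(p3 & ((p3 -> ~p3) -> (p5 | p5))): β-rule — branch into ~p3  //  ~((p3 -> ~p3) -> (p5 | p5)).
  branch 1 (add ~p3):
    × closes — contains both p3 and ~p3.
  branch 2 (add ~((p3 -> ~p3) -> (p5 | p5))):
    ~((p3 -> ~p3) -> (p5 | p5)): α-rule — add (p3 -> ~p3), ~(p5 | p5).
    ~(p5 | p5): α-rule — add ~p5, ~p5.
    (p3 -> ~p3): β-rule — branch into ~p3  //  ~p3.
      branch 2.1 (add ~p3):
        × closes — contains both p3 and ~p3.
      branch 2.2 (add ~p3):
        × closes — contains both p3 and ~p3.
All 3 branches close.
Every branch closed, so the premises entail the conclusion.

Yes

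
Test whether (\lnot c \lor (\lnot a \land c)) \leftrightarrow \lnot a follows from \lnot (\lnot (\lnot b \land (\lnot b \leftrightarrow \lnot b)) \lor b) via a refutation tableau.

Initial set: {\lnot (\lnot (\lnot b \land (\lnot b \leftrightarrow \lnot b)) \lor b); \lnot ((\lnot c \lor (\lnot a \land c)) \leftrightarrow \lnot a)}.
\lnot (\lnot (\lnot b \land (\lnot b \leftrightarrow \lnot b)) \lor b): α-rule — add \lnot \lnot (\lnot b \land (\lnot b \leftrightarrow \lnot b)), \lnot b.
\lnot \lnot (\lnot b \land (\lnot b \leftrightarrow \lnot b)): α-rule — add \lnot b, (\lnot b \leftrightarrow \lnot b).
\lnot ((\lnot c \lor (\lnot a \land c)) \leftrightarrow \lnot a): β-rule — branch into (\lnot c \lor (\lnot a \land c)), \lnot \lnot a  //  \lnot (\lnot c \lor (\lnot a \land c)), \lnot a.
  branch 1 (add (\lnot c \lor (\lnot a \land c)), \lnot \lnot a):
    (\lnot b \leftrightarrow \lnot b): β-rule — branch into \lnot b, \lnot b  //  \lnot \lnot b, \lnot \lnot b.
      branch 1.1 (add \lnot b, \lnot b):
        (\lnot c \lor (\lnot a \land c)): β-rule — branch into \lnot c  //  (\lnot a \land c).
          branch 1.1.1 (add \lnot c):
            ○ open, literals {a=T, b=F, c=F}.
          branch 1.1.2 (add (\lnot a \land c)):
            (\lnot a \land c): α-rule — add \lnot a, c.
            × closes — contains both a and \lnot a.
      branch 1.2 (add \lnot \lnot b, \lnot \lnot b):
        × closes — contains both b and \lnot b.
  branch 2 (add \lnot (\lnot c \lor (\lnot a \land c)), \lnot a):
    \lnot (\lnot c \lor (\lnot a \land c)): α-rule — add \lnot \lnot c, \lnot (\lnot a \land c).
    (\lnot b \leftrightarrow \lnot b): β-rule — branch into \lnot b, \lnot b  //  \lnot \lnot b, \lnot \lnot b.
      branch 2.1 (add \lnot b, \lnot b):
        \lnot (\lnot a \land c): β-rule — branch into \lnot \lnot a  //  \lnot c.
          branch 2.1.1 (add \lnot \lnot a):
            × closes — contains both a and \lnot a.
          branch 2.1.2 (add \lnot c):
            × closes — contains both c and \lnot c.
      branch 2.2 (add \lnot \lnot b, \lnot \lnot b):
        × closes — contains both b and \lnot b.
5 branches closed, 1 open.
An open branch gives a countermodel: a=T, b=F, c=F (unmentioned atoms arbitrary); the premises hold there but the conclusion fails.

No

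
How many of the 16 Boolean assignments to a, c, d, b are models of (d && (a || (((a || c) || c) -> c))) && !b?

Initial set: {((d && (a || (((a || c) || c) -> c))) && !b)}.
((d && (a || (((a || c) || c) -> c))) && !b): α-rule — add (d && (a || (((a || c) || c) -> c))), !b.
(d && (a || (((a || c) || c) -> c))): α-rule — add d, (a || (((a || c) || c) -> c)).
(a || (((a || c) || c) -> c)): β-rule — branch into a  //  (((a || c) || c) -> c).
  branch 1 (add a):
    ○ open, literals {a=T, b=F, d=T}.
  branch 2 (add (((a || c) || c) -> c)):
    (((a || c) || c) -> c): β-rule — branch into !((a || c) || c)  //  c.
      branch 2.1 (add !((a || c) || c)):
        !((a || c) || c): α-rule — add !(a || c), !c.
        !(a || c): α-rule — add !a, !c.
        ○ open, literals {a=F, b=F, c=F, d=T}.
      branch 2.2 (add c):
        ○ open, literals {b=F, c=T, d=T}.
0 branches closed, 3 open.
Each open branch fixes some atoms; the unmentioned ones are free. Counting distinct full assignments: branch {a=T, b=F, d=T} (c) contributes 2 new; branch {a=F, b=F, c=F, d=T} (none free) contributes 1 new; branch {b=F, c=T, d=T} (a) contributes 1 new. Total: 4.

4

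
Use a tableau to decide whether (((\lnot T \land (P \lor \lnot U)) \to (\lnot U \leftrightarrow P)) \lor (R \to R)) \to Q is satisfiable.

Initial set: {((((\lnot T \land (P \lor \lnot U)) \to (\lnot U \leftrightarrow P)) \lor (R \to R)) \to Q)}.
((((\lnot T \land (P \lor \lnot U)) \to (\lnot U \leftrightarrow P)) \lor (R \to R)) \to Q): β-rule — branch into \lnot (((\lnot T \land (P \lor \lnot U)) \to (\lnot U \leftrightarrow P)) \lor (R \to R))  //  Q.
  branch 1 (add \lnot (((\lnot T \land (P \lor \lnot U)) \to (\lnot U \leftrightarrow P)) \lor (R \to R))):
    \lnot (((\lnot T \land (P \lor \lnot U)) \to (\lnot U \leftrightarrow P)) \lor (R \to R)): α-rule — add \lnot ((\lnot T \land (P \lor \lnot U)) \to (\lnot U \leftrightarrow P)), \lnot (R \to R).
    \lnot ((\lnot T \land (P \lor \lnot U)) \to (\lnot U \leftrightarrow P)): α-rule — add (\lnot T \land (P \lor \lnot U)), \lnot (\lnot U \leftrightarrow P).
    \lnot (R \to R): α-rule — add R, \lnot R.
    × closes — contains both R and \lnot R.
  branch 2 (add Q):
    ○ open, literals {Q=true}.
1 branch closed, 1 open.
An open branch gives a satisfying assignment: Q=true.

Satisfiable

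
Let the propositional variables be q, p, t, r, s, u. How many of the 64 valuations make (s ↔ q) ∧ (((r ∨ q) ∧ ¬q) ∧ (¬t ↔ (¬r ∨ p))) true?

4

Initial set: {((s ↔ q) ∧ (((r ∨ q) ∧ ¬q) ∧ (¬t ↔ (¬r ∨ p))))}.
((s ↔ q) ∧ (((r ∨ q) ∧ ¬q) ∧ (¬t ↔ (¬r ∨ p)))): α-rule — add (s ↔ q), (((r ∨ q) ∧ ¬q) ∧ (¬t ↔ (¬r ∨ p))).
(((r ∨ q) ∧ ¬q) ∧ (¬t ↔ (¬r ∨ p))): α-rule — add ((r ∨ q) ∧ ¬q), (¬t ↔ (¬r ∨ p)).
((r ∨ q) ∧ ¬q): α-rule — add (r ∨ q), ¬q.
(s ↔ q): β-rule — branch into s, q  //  ¬s, ¬q.
  branch 1 (add s, q):
    × closes — contains both q and ¬q.
  branch 2 (add ¬s, ¬q):
    (¬t ↔ (¬r ∨ p)): β-rule — branch into ¬t, (¬r ∨ p)  //  ¬¬t, ¬(¬r ∨ p).
      branch 2.1 (add ¬t, (¬r ∨ p)):
        (r ∨ q): β-rule — branch into r  //  q.
          branch 2.1.1 (add r):
            (¬r ∨ p): β-rule — branch into ¬r  //  p.
              branch 2.1.1.1 (add ¬r):
                × closes — contains both r and ¬r.
              branch 2.1.1.2 (add p):
                ○ open, literals {p=true, q=false, r=true, s=false, t=false}.
          branch 2.1.2 (add q):
            × closes — contains both q and ¬q.
      branch 2.2 (add ¬¬t, ¬(¬r ∨ p)):
        ¬(¬r ∨ p): α-rule — add ¬¬r, ¬p.
        (r ∨ q): β-rule — branch into r  //  q.
          branch 2.2.1 (add r):
            ○ open, literals {p=false, q=false, r=true, s=false, t=true}.
          branch 2.2.2 (add q):
            × closes — contains both q and ¬q.
4 branches closed, 2 open.
Each open branch fixes some atoms; the unmentioned ones are free. Counting distinct full assignments: branch {p=true, q=false, r=true, s=false, t=false} (u) contributes 2 new; branch {p=false, q=false, r=true, s=false, t=true} (u) contributes 2 new. Total: 4.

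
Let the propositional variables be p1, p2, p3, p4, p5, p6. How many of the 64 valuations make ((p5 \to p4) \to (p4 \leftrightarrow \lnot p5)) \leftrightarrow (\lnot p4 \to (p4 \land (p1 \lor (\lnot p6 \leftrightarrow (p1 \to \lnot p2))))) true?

32

Initial set: {(((p5 \to p4) \to (p4 \leftrightarrow \lnot p5)) \leftrightarrow (\lnot p4 \to (p4 \land (p1 \lor (\lnot p6 \leftrightarrow (p1 \to \lnot p2))))))}.
(((p5 \to p4) \to (p4 \leftrightarrow \lnot p5)) \leftrightarrow (\lnot p4 \to (p4 \land (p1 \lor (\lnot p6 \leftrightarrow (p1 \to \lnot p2)))))): β-rule — branch into ((p5 \to p4) \to (p4 \leftrightarrow \lnot p5)), (\lnot p4 \to (p4 \land (p1 \lor (\lnot p6 \leftrightarrow (p1 \to \lnot p2)))))  //  \lnot ((p5 \to p4) \to (p4 \leftrightarrow \lnot p5)), \lnot (\lnot p4 \to (p4 \land (p1 \lor (\lnot p6 \leftrightarrow (p1 \to \lnot p2))))).
  branch 1 (add ((p5 \to p4) \to (p4 \leftrightarrow \lnot p5)), (\lnot p4 \to (p4 \land (p1 \lor (\lnot p6 \leftrightarrow (p1 \to \lnot p2)))))):
    ((p5 \to p4) \to (p4 \leftrightarrow \lnot p5)): β-rule — branch into \lnot (p5 \to p4)  //  (p4 \leftrightarrow \lnot p5).
      branch 1.1 (add \lnot (p5 \to p4)):
        \lnot (p5 \to p4): α-rule — add p5, \lnot p4.
        (\lnot p4 \to (p4 \land (p1 \lor (\lnot p6 \leftrightarrow (p1 \to \lnot p2))))): β-rule — branch into \lnot \lnot p4  //  (p4 \land (p1 \lor (\lnot p6 \leftrightarrow (p1 \to \lnot p2)))).
          branch 1.1.1 (add \lnot \lnot p4):
            × closes — contains both p4 and \lnot p4.
          branch 1.1.2 (add (p4 \land (p1 \lor (\lnot p6 \leftrightarrow (p1 \to \lnot p2))))):
            (p4 \land (p1 \lor (\lnot p6 \leftrightarrow (p1 \to \lnot p2)))): α-rule — add p4, (p1 \lor (\lnot p6 \leftrightarrow (p1 \to \lnot p2))).
            × closes — contains both p4 and \lnot p4.
      branch 1.2 (add (p4 \leftrightarrow \lnot p5)):
        (\lnot p4 \to (p4 \land (p1 \lor (\lnot p6 \leftrightarrow (p1 \to \lnot p2))))): β-rule — branch into \lnot \lnot p4  //  (p4 \land (p1 \lor (\lnot p6 \leftrightarrow (p1 \to \lnot p2)))).
          branch 1.2.1 (add \lnot \lnot p4):
            (p4 \leftrightarrow \lnot p5): β-rule — branch into p4, \lnot p5  //  \lnot p4, \lnot \lnot p5.
              branch 1.2.1.1 (add p4, \lnot p5):
                ○ open, literals {p4=T, p5=F}.
              branch 1.2.1.2 (add \lnot p4, \lnot \lnot p5):
                × closes — contains both p4 and \lnot p4.
          branch 1.2.2 (add (p4 \land (p1 \lor (\lnot p6 \leftrightarrow (p1 \to \lnot p2))))):
            (p4 \land (p1 \lor (\lnot p6 \leftrightarrow (p1 \to \lnot p2)))): α-rule — add p4, (p1 \lor (\lnot p6 \leftrightarrow (p1 \to \lnot p2))).
            (p4 \leftrightarrow \lnot p5): β-rule — branch into p4, \lnot p5  //  \lnot p4, \lnot \lnot p5.
              branch 1.2.2.1 (add p4, \lnot p5):
                (p1 \lor (\lnot p6 \leftrightarrow (p1 \to \lnot p2))): β-rule — branch into p1  //  (\lnot p6 \leftrightarrow (p1 \to \lnot p2)).
                  branch 1.2.2.1.1 (add p1):
                    ○ open, literals {p1=T, p4=T, p5=F}.
                  branch 1.2.2.1.2 (add (\lnot p6 \leftrightarrow (p1 \to \lnot p2))):
                    (\lnot p6 \leftrightarrow (p1 \to \lnot p2)): β-rule — branch into \lnot p6, (p1 \to \lnot p2)  //  \lnot \lnot p6, \lnot (p1 \to \lnot p2).
                      branch 1.2.2.1.2.1 (add \lnot p6, (p1 \to \lnot p2)):
                        (p1 \to \lnot p2): β-rule — branch into \lnot p1  //  \lnot p2.
                          branch 1.2.2.1.2.1.1 (add \lnot p1):
                            ○ open, literals {p1=F, p4=T, p5=F, p6=F}.
                          branch 1.2.2.1.2.1.2 (add \lnot p2):
                            ○ open, literals {p2=F, p4=T, p5=F, p6=F}.
                      branch 1.2.2.1.2.2 (add \lnot \lnot p6, \lnot (p1 \to \lnot p2)):
                        \lnot (p1 \to \lnot p2): α-rule — add p1, \lnot \lnot p2.
                        ○ open, literals {p1=T, p2=T, p4=T, p5=F, p6=T}.
              branch 1.2.2.2 (add \lnot p4, \lnot \lnot p5):
                × closes — contains both p4 and \lnot p4.
  branch 2 (add \lnot ((p5 \to p4) \to (p4 \leftrightarrow \lnot p5)), \lnot (\lnot p4 \to (p4 \land (p1 \lor (\lnot p6 \leftrightarrow (p1 \to \lnot p2)))))):
    \lnot ((p5 \to p4) \to (p4 \leftrightarrow \lnot p5)): α-rule — add (p5 \to p4), \lnot (p4 \leftrightarrow \lnot p5).
    \lnot (\lnot p4 \to (p4 \land (p1 \lor (\lnot p6 \leftrightarrow (p1 \to \lnot p2))))): α-rule — add \lnot p4, \lnot (p4 \land (p1 \lor (\lnot p6 \leftrightarrow (p1 \to \lnot p2)))).
    (p5 \to p4): β-rule — branch into \lnot p5  //  p4.
      branch 2.1 (add \lnot p5):
        \lnot (p4 \leftrightarrow \lnot p5): β-rule — branch into p4, \lnot \lnot p5  //  \lnot p4, \lnot p5.
          branch 2.1.1 (add p4, \lnot \lnot p5):
            × closes — contains both p4 and \lnot p4.
          branch 2.1.2 (add \lnot p4, \lnot p5):
            \lnot (p4 \land (p1 \lor (\lnot p6 \leftrightarrow (p1 \to \lnot p2)))): β-rule — branch into \lnot p4  //  \lnot (p1 \lor (\lnot p6 \leftrightarrow (p1 \to \lnot p2))).
              branch 2.1.2.1 (add \lnot p4):
                ○ open, literals {p4=F, p5=F}.
              branch 2.1.2.2 (add \lnot (p1 \lor (\lnot p6 \leftrightarrow (p1 \to \lnot p2)))):
                \lnot (p1 \lor (\lnot p6 \leftrightarrow (p1 \to \lnot p2))): α-rule — add \lnot p1, \lnot (\lnot p6 \leftrightarrow (p1 \to \lnot p2)).
                \lnot (\lnot p6 \leftrightarrow (p1 \to \lnot p2)): β-rule — branch into \lnot p6, \lnot (p1 \to \lnot p2)  //  \lnot \lnot p6, (p1 \to \lnot p2).
                  branch 2.1.2.2.1 (add \lnot p6, \lnot (p1 \to \lnot p2)):
                    \lnot (p1 \to \lnot p2): α-rule — add p1, \lnot \lnot p2.
                    × closes — contains both p1 and \lnot p1.
                  branch 2.1.2.2.2 (add \lnot \lnot p6, (p1 \to \lnot p2)):
                    (p1 \to \lnot p2): β-rule — branch into \lnot p1  //  \lnot p2.
                      branch 2.1.2.2.2.1 (add \lnot p1):
                        ○ open, literals {p1=F, p4=F, p5=F, p6=T}.
                      branch 2.1.2.2.2.2 (add \lnot p2):
                        ○ open, literals {p1=F, p2=F, p4=F, p5=F, p6=T}.
      branch 2.2 (add p4):
        × closes — contains both p4 and \lnot p4.
7 branches closed, 8 open.
Each open branch fixes some atoms; the unmentioned ones are free. Counting distinct full assignments: branch {p4=T, p5=F} (p1, p2, p3, p6) contributes 16 new; branch {p1=T, p4=T, p5=F} (p2, p3, p6) contributes 0 new; branch {p1=F, p4=T, p5=F, p6=F} (p2, p3) contributes 0 new; branch {p2=F, p4=T, p5=F, p6=F} (p1, p3) contributes 0 new; branch {p1=T, p2=T, p4=T, p5=F, p6=T} (p3) contributes 0 new; branch {p4=F, p5=F} (p1, p2, p3, p6) contributes 16 new; branch {p1=F, p4=F, p5=F, p6=T} (p2, p3) contributes 0 new; branch {p1=F, p2=F, p4=F, p5=F, p6=T} (p3) contributes 0 new. Total: 32.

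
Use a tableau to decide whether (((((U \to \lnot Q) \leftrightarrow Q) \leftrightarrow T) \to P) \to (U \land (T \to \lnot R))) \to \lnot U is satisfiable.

Satisfiable

Initial set: {((((((U \to \lnot Q) \leftrightarrow Q) \leftrightarrow T) \to P) \to (U \land (T \to \lnot R))) \to \lnot U)}.
((((((U \to \lnot Q) \leftrightarrow Q) \leftrightarrow T) \to P) \to (U \land (T \to \lnot R))) \to \lnot U): β-rule — branch into \lnot (((((U \to \lnot Q) \leftrightarrow Q) \leftrightarrow T) \to P) \to (U \land (T \to \lnot R)))  //  \lnot U.
  branch 1 (add \lnot (((((U \to \lnot Q) \leftrightarrow Q) \leftrightarrow T) \to P) \to (U \land (T \to \lnot R)))):
    \lnot (((((U \to \lnot Q) \leftrightarrow Q) \leftrightarrow T) \to P) \to (U \land (T \to \lnot R))): α-rule — add ((((U \to \lnot Q) \leftrightarrow Q) \leftrightarrow T) \to P), \lnot (U \land (T \to \lnot R)).
    ((((U \to \lnot Q) \leftrightarrow Q) \leftrightarrow T) \to P): β-rule — branch into \lnot (((U \to \lnot Q) \leftrightarrow Q) \leftrightarrow T)  //  P.
      branch 1.1 (add \lnot (((U \to \lnot Q) \leftrightarrow Q) \leftrightarrow T)):
        \lnot (U \land (T \to \lnot R)): β-rule — branch into \lnot U  //  \lnot (T \to \lnot R).
          branch 1.1.1 (add \lnot U):
            \lnot (((U \to \lnot Q) \leftrightarrow Q) \leftrightarrow T): β-rule — branch into ((U \to \lnot Q) \leftrightarrow Q), \lnot T  //  \lnot ((U \to \lnot Q) \leftrightarrow Q), T.
              branch 1.1.1.1 (add ((U \to \lnot Q) \leftrightarrow Q), \lnot T):
                ((U \to \lnot Q) \leftrightarrow Q): β-rule — branch into (U \to \lnot Q), Q  //  \lnot (U \to \lnot Q), \lnot Q.
                  branch 1.1.1.1.1 (add (U \to \lnot Q), Q):
                    (U \to \lnot Q): β-rule — branch into \lnot U  //  \lnot Q.
                      branch 1.1.1.1.1.1 (add \lnot U):
                        ○ open, literals {Q=T, T=F, U=F}.
                      branch 1.1.1.1.1.2 (add \lnot Q):
                        × closes — contains both Q and \lnot Q.
                  branch 1.1.1.1.2 (add \lnot (U \to \lnot Q), \lnot Q):
                    \lnot (U \to \lnot Q): α-rule — add U, \lnot \lnot Q.
                    × closes — contains both U and \lnot U.
              branch 1.1.1.2 (add \lnot ((U \to \lnot Q) \leftrightarrow Q), T):
                \lnot ((U \to \lnot Q) \leftrightarrow Q): β-rule — branch into (U \to \lnot Q), \lnot Q  //  \lnot (U \to \lnot Q), Q.
                  branch 1.1.1.2.1 (add (U \to \lnot Q), \lnot Q):
                    (U \to \lnot Q): β-rule — branch into \lnot U  //  \lnot Q.
                      branch 1.1.1.2.1.1 (add \lnot U):
                        ○ open, literals {Q=F, T=T, U=F}.
                      branch 1.1.1.2.1.2 (add \lnot Q):
                        ○ open, literals {Q=F, T=T, U=F}.
                  branch 1.1.1.2.2 (add \lnot (U \to \lnot Q), Q):
                    \lnot (U \to \lnot Q): α-rule — add U, \lnot \lnot Q.
                    × closes — contains both U and \lnot U.
          branch 1.1.2 (add \lnot (T \to \lnot R)):
            \lnot (T \to \lnot R): α-rule — add T, \lnot \lnot R.
            \lnot (((U \to \lnot Q) \leftrightarrow Q) \leftrightarrow T): β-rule — branch into ((U \to \lnot Q) \leftrightarrow Q), \lnot T  //  \lnot ((U \to \lnot Q) \leftrightarrow Q), T.
              branch 1.1.2.1 (add ((U \to \lnot Q) \leftrightarrow Q), \lnot T):
                × closes — contains both T and \lnot T.
              branch 1.1.2.2 (add \lnot ((U \to \lnot Q) \leftrightarrow Q), T):
                \lnot ((U \to \lnot Q) \leftrightarrow Q): β-rule — branch into (U \to \lnot Q), \lnot Q  //  \lnot (U \to \lnot Q), Q.
                  branch 1.1.2.2.1 (add (U \to \lnot Q), \lnot Q):
                    (U \to \lnot Q): β-rule — branch into \lnot U  //  \lnot Q.
                      branch 1.1.2.2.1.1 (add \lnot U):
                        ○ open, literals {Q=F, R=T, T=T, U=F}.
                      branch 1.1.2.2.1.2 (add \lnot Q):
                        ○ open, literals {Q=F, R=T, T=T}.
                  branch 1.1.2.2.2 (add \lnot (U \to \lnot Q), Q):
                    \lnot (U \to \lnot Q): α-rule — add U, \lnot \lnot Q.
                    ○ open, literals {Q=T, R=T, T=T, U=T}.
      branch 1.2 (add P):
        \lnot (U \land (T \to \lnot R)): β-rule — branch into \lnot U  //  \lnot (T \to \lnot R).
          branch 1.2.1 (add \lnot U):
            ○ open, literals {P=T, U=F}.
          branch 1.2.2 (add \lnot (T \to \lnot R)):
            \lnot (T \to \lnot R): α-rule — add T, \lnot \lnot R.
            ○ open, literals {P=T, R=T, T=T}.
  branch 2 (add \lnot U):
    ○ open, literals {U=F}.
4 branches closed, 9 open.
An open branch gives a satisfying assignment: Q=T, T=F, U=F.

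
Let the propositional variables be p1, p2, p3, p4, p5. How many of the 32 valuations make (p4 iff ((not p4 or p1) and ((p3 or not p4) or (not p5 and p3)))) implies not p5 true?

30

Initial set: {((p4 iff ((not p4 or p1) and ((p3 or not p4) or (not p5 and p3)))) implies not p5)}.
((p4 iff ((not p4 or p1) and ((p3 or not p4) or (not p5 and p3)))) implies not p5): β-rule — branch into not (p4 iff ((not p4 or p1) and ((p3 or not p4) or (not p5 and p3))))  //  not p5.
  branch 1 (add not (p4 iff ((not p4 or p1) and ((p3 or not p4) or (not p5 and p3))))):
    not (p4 iff ((not p4 or p1) and ((p3 or not p4) or (not p5 and p3)))): β-rule — branch into p4, not ((not p4 or p1) and ((p3 or not p4) or (not p5 and p3)))  //  not p4, ((not p4 or p1) and ((p3 or not p4) or (not p5 and p3))).
      branch 1.1 (add p4, not ((not p4 or p1) and ((p3 or not p4) or (not p5 and p3)))):
        not ((not p4 or p1) and ((p3 or not p4) or (not p5 and p3))): β-rule — branch into not (not p4 or p1)  //  not ((p3 or not p4) or (not p5 and p3)).
          branch 1.1.1 (add not (not p4 or p1)):
            not (not p4 or p1): α-rule — add not not p4, not p1.
            ○ open, literals {p1=false, p4=true}.
          branch 1.1.2 (add not ((p3 or not p4) or (not p5 and p3))):
            not ((p3 or not p4) or (not p5 and p3)): α-rule — add not (p3 or not p4), not (not p5 and p3).
            not (p3 or not p4): α-rule — add not p3, not not p4.
            not (not p5 and p3): β-rule — branch into not not p5  //  not p3.
              branch 1.1.2.1 (add not not p5):
                ○ open, literals {p3=false, p4=true, p5=true}.
              branch 1.1.2.2 (add not p3):
                ○ open, literals {p3=false, p4=true}.
      branch 1.2 (add not p4, ((not p4 or p1) and ((p3 or not p4) or (not p5 and p3)))):
        ((not p4 or p1) and ((p3 or not p4) or (not p5 and p3))): α-rule — add (not p4 or p1), ((p3 or not p4) or (not p5 and p3)).
        (not p4 or p1): β-rule — branch into not p4  //  p1.
          branch 1.2.1 (add not p4):
            ((p3 or not p4) or (not p5 and p3)): β-rule — branch into (p3 or not p4)  //  (not p5 and p3).
              branch 1.2.1.1 (add (p3 or not p4)):
                (p3 or not p4): β-rule — branch into p3  //  not p4.
                  branch 1.2.1.1.1 (add p3):
                    ○ open, literals {p3=true, p4=false}.
                  branch 1.2.1.1.2 (add not p4):
                    ○ open, literals {p4=false}.
              branch 1.2.1.2 (add (not p5 and p3)):
                (not p5 and p3): α-rule — add not p5, p3.
                ○ open, literals {p3=true, p4=false, p5=false}.
          branch 1.2.2 (add p1):
            ((p3 or not p4) or (not p5 and p3)): β-rule — branch into (p3 or not p4)  //  (not p5 and p3).
              branch 1.2.2.1 (add (p3 or not p4)):
                (p3 or not p4): β-rule — branch into p3  //  not p4.
                  branch 1.2.2.1.1 (add p3):
                    ○ open, literals {p1=true, p3=true, p4=false}.
                  branch 1.2.2.1.2 (add not p4):
                    ○ open, literals {p1=true, p4=false}.
              branch 1.2.2.2 (add (not p5 and p3)):
                (not p5 and p3): α-rule — add not p5, p3.
                ○ open, literals {p1=true, p3=true, p4=false, p5=false}.
  branch 2 (add not p5):
    ○ open, literals {p5=false}.
0 branches closed, 10 open.
Each open branch fixes some atoms; the unmentioned ones are free. Counting distinct full assignments: branch {p1=false, p4=true} (p2, p3, p5) contributes 8 new; branch {p3=false, p4=true, p5=true} (p1, p2) contributes 2 new; branch {p3=false, p4=true} (p1, p2, p5) contributes 2 new; branch {p3=true, p4=false} (p1, p2, p5) contributes 8 new; branch {p4=false} (p1, p2, p3, p5) contributes 8 new; branch {p3=true, p4=false, p5=false} (p1, p2) contributes 0 new; branch {p1=true, p3=true, p4=false} (p2, p5) contributes 0 new; branch {p1=true, p4=false} (p2, p3, p5) contributes 0 new; branch {p1=true, p3=true, p4=false, p5=false} (p2) contributes 0 new; branch {p5=false} (p1, p2, p3, p4) contributes 2 new. Total: 30.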